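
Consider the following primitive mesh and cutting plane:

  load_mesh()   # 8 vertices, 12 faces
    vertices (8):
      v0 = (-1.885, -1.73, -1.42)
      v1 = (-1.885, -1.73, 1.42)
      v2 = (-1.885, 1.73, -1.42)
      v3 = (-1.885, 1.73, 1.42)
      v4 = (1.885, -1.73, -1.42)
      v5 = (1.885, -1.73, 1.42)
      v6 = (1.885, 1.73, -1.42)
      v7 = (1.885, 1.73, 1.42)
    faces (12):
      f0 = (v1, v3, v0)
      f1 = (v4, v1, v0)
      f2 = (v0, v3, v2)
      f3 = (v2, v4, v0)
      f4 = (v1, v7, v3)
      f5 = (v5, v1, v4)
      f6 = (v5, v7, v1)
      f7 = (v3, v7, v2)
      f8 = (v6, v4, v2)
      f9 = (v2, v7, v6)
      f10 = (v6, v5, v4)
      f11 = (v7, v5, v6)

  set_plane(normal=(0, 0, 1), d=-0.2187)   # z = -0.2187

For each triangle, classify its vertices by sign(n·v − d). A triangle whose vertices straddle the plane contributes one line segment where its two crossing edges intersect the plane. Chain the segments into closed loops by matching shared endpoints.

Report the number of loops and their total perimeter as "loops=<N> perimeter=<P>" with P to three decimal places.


loops=1 perimeter=14.460

Straddling triangles (8 of 12):
  (v1,v3,v0) [++-] → (-1.885, -0.266444, -0.2187)–(-1.885, -1.73, -0.2187)  len=1.4636
  (v4,v1,v0) [-+-] → (0.290317, -1.73, -0.2187)–(-1.885, -1.73, -0.2187)  len=2.1753
  (v0,v3,v2) [-+-] → (-1.885, -0.266444, -0.2187)–(-1.885, 1.73, -0.2187)  len=1.9964
  (v5,v1,v4) [++-] → (0.290317, -1.73, -0.2187)–(1.885, -1.73, -0.2187)  len=1.5947
  (v3,v7,v2) [++-] → (-0.290317, 1.73, -0.2187)–(-1.885, 1.73, -0.2187)  len=1.5947
  (v2,v7,v6) [-+-] → (-0.290317, 1.73, -0.2187)–(1.885, 1.73, -0.2187)  len=2.1753
  (v6,v5,v4) [-+-] → (1.885, 0.266444, -0.2187)–(1.885, -1.73, -0.2187)  len=1.9964
  (v7,v5,v6) [++-] → (1.885, 0.266444, -0.2187)–(1.885, 1.73, -0.2187)  len=1.4636

Chained into 1 loop(s):
  loop 1: 8 segments, perimeter = 14.4600
Total perimeter = 14.460


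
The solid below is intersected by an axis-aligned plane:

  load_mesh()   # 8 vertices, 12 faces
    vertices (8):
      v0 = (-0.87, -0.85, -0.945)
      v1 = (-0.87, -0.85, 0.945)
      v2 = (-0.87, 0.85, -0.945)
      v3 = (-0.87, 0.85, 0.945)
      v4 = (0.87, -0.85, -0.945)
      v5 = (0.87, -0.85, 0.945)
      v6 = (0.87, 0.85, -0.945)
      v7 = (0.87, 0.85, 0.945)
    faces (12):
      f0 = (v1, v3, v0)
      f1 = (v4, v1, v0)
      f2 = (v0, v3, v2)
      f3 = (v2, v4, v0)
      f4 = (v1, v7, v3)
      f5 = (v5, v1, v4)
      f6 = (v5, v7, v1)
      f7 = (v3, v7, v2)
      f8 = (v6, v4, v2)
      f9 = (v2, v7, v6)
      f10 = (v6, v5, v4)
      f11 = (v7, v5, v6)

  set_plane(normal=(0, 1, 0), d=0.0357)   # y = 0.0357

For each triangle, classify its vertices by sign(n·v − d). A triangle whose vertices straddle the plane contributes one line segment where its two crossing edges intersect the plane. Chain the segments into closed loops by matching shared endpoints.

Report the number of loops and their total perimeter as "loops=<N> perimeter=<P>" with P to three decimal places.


loops=1 perimeter=7.260

Straddling triangles (8 of 12):
  (v1,v3,v0) [-+-] → (-0.87, 0.0357, 0.945)–(-0.87, 0.0357, 0.03969)  len=0.9053
  (v0,v3,v2) [-++] → (-0.87, 0.0357, 0.03969)–(-0.87, 0.0357, -0.945)  len=0.9847
  (v2,v4,v0) [+--] → (-0.03654, 0.0357, -0.945)–(-0.87, 0.0357, -0.945)  len=0.8335
  (v1,v7,v3) [-++] → (0.03654, 0.0357, 0.945)–(-0.87, 0.0357, 0.945)  len=0.9065
  (v5,v7,v1) [-+-] → (0.87, 0.0357, 0.945)–(0.03654, 0.0357, 0.945)  len=0.8335
  (v6,v4,v2) [+-+] → (0.87, 0.0357, -0.945)–(-0.03654, 0.0357, -0.945)  len=0.9065
  (v6,v5,v4) [+--] → (0.87, 0.0357, -0.03969)–(0.87, 0.0357, -0.945)  len=0.9053
  (v7,v5,v6) [+-+] → (0.87, 0.0357, 0.945)–(0.87, 0.0357, -0.03969)  len=0.9847

Chained into 1 loop(s):
  loop 1: 8 segments, perimeter = 7.2600
Total perimeter = 7.260


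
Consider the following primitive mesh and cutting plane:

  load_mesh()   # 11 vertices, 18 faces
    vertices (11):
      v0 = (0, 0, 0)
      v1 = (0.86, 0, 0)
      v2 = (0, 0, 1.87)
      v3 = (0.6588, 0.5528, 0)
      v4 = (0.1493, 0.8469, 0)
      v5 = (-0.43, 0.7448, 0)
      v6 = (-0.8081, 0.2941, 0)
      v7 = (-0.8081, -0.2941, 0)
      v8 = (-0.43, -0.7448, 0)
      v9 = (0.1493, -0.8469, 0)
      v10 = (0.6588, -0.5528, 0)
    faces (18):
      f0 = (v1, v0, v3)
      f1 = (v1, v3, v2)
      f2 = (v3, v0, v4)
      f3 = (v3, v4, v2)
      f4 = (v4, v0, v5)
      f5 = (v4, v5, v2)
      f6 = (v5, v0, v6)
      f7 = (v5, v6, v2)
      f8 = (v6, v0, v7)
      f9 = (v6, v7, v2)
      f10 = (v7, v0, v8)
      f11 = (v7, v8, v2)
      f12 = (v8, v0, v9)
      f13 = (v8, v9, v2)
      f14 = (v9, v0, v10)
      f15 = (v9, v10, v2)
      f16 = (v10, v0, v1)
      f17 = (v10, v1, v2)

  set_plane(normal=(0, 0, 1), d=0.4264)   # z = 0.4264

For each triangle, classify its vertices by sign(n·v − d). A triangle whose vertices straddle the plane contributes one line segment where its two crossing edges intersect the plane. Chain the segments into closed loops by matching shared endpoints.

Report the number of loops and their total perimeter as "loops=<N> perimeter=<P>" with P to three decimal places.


Straddling triangles (9 of 18):
  (v1,v3,v2) [--+] → (0.50858, 0.42675, 0.4264)–(0.663902, 0, 0.4264)  len=0.4541
  (v3,v4,v2) [--+] → (0.115256, 0.653789, 0.4264)–(0.50858, 0.42675, 0.4264)  len=0.4541
  (v4,v5,v2) [--+] → (-0.331951, 0.57497, 0.4264)–(0.115256, 0.653789, 0.4264)  len=0.4541
  (v5,v6,v2) [--+] → (-0.623836, 0.227039, 0.4264)–(-0.331951, 0.57497, 0.4264)  len=0.4542
  (v6,v7,v2) [--+] → (-0.623836, -0.227039, 0.4264)–(-0.623836, 0.227039, 0.4264)  len=0.4541
  (v7,v8,v2) [--+] → (-0.331951, -0.57497, 0.4264)–(-0.623836, -0.227039, 0.4264)  len=0.4542
  (v8,v9,v2) [--+] → (0.115256, -0.653789, 0.4264)–(-0.331951, -0.57497, 0.4264)  len=0.4541
  (v9,v10,v2) [--+] → (0.50858, -0.42675, 0.4264)–(0.115256, -0.653789, 0.4264)  len=0.4541
  (v10,v1,v2) [--+] → (0.663902, 0, 0.4264)–(0.50858, -0.42675, 0.4264)  len=0.4541

Chained into 1 loop(s):
  loop 1: 9 segments, perimeter = 4.0871
Total perimeter = 4.087

loops=1 perimeter=4.087


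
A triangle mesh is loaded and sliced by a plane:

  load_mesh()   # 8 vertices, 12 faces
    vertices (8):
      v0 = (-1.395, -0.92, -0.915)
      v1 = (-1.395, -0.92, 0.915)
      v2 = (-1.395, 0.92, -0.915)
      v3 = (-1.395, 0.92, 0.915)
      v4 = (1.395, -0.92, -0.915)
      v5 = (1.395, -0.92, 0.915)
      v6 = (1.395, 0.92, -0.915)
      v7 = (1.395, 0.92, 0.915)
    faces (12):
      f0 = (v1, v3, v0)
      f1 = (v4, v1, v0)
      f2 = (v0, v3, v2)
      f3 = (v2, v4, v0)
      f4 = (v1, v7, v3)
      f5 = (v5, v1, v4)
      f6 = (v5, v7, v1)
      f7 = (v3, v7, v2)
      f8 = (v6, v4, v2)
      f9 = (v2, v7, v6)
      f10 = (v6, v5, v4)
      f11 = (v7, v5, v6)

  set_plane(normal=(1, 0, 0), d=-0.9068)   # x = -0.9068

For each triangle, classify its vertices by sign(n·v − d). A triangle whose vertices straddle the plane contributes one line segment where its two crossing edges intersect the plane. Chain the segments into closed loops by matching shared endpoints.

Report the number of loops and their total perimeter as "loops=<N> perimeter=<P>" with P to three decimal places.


Straddling triangles (8 of 12):
  (v4,v1,v0) [+--] → (-0.9068, -0.92, 0.594783)–(-0.9068, -0.92, -0.915)  len=1.5098
  (v2,v4,v0) [-+-] → (-0.9068, 0.598033, -0.915)–(-0.9068, -0.92, -0.915)  len=1.5180
  (v1,v7,v3) [-+-] → (-0.9068, -0.598033, 0.915)–(-0.9068, 0.92, 0.915)  len=1.5180
  (v5,v1,v4) [+-+] → (-0.9068, -0.92, 0.915)–(-0.9068, -0.92, 0.594783)  len=0.3202
  (v5,v7,v1) [++-] → (-0.9068, -0.598033, 0.915)–(-0.9068, -0.92, 0.915)  len=0.3220
  (v3,v7,v2) [-+-] → (-0.9068, 0.92, 0.915)–(-0.9068, 0.92, -0.594783)  len=1.5098
  (v6,v4,v2) [++-] → (-0.9068, 0.598033, -0.915)–(-0.9068, 0.92, -0.915)  len=0.3220
  (v2,v7,v6) [-++] → (-0.9068, 0.92, -0.594783)–(-0.9068, 0.92, -0.915)  len=0.3202

Chained into 1 loop(s):
  loop 1: 8 segments, perimeter = 7.3400
Total perimeter = 7.340

loops=1 perimeter=7.340


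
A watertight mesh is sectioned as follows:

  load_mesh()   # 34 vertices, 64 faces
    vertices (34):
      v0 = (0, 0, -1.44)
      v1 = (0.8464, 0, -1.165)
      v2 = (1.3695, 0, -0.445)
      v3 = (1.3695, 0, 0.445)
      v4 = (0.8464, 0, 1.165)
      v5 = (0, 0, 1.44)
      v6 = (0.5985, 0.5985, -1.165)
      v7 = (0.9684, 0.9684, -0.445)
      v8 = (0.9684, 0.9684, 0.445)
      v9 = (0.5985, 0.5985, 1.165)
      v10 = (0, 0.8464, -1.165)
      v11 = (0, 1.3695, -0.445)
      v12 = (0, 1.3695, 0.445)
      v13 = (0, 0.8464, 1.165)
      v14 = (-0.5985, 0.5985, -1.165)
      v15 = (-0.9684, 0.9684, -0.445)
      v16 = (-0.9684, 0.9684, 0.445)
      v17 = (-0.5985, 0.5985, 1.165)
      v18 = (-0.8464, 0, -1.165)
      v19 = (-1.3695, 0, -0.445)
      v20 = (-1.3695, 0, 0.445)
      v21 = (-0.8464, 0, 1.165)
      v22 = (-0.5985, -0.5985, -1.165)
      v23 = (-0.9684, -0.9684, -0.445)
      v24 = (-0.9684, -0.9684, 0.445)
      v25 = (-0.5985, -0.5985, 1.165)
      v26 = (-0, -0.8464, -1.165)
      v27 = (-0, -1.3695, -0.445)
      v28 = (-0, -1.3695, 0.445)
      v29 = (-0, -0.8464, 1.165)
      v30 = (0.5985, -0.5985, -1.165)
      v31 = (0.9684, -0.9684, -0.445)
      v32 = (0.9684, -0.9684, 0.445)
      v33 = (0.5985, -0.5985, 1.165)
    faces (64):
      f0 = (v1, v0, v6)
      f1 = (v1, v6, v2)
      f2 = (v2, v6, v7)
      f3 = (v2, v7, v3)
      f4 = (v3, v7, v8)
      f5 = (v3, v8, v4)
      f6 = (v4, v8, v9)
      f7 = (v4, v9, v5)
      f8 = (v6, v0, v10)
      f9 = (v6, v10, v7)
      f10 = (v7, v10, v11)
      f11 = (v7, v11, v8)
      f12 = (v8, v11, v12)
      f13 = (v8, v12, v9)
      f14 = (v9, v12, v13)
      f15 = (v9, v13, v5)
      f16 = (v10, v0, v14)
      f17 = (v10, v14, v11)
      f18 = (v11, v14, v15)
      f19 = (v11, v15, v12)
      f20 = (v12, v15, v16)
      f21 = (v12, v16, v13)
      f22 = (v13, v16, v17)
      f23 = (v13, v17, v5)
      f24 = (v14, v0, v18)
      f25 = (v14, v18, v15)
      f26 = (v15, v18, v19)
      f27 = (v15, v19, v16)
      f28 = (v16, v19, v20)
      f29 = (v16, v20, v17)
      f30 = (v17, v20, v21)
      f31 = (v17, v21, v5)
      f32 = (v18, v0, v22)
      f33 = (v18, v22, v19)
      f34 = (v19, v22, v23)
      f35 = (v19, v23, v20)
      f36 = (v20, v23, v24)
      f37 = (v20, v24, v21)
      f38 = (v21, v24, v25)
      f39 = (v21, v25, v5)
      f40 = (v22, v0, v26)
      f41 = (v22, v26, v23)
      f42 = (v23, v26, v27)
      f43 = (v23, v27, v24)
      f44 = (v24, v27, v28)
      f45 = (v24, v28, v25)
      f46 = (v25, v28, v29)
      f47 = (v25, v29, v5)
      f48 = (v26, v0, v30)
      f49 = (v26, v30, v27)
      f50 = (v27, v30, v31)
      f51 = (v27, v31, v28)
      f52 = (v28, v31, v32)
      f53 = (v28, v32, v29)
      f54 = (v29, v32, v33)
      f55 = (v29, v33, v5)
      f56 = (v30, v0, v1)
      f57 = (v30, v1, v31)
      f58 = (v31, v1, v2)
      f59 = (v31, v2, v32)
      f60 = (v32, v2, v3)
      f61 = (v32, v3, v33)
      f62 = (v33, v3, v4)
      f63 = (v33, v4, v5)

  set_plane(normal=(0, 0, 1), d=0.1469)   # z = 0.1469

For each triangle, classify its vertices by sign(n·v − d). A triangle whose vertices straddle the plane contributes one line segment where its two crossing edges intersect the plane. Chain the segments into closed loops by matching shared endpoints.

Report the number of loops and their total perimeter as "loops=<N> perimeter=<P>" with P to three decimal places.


Straddling triangles (16 of 64):
  (v2,v7,v3) [--+] → (1.23515, 0.32436, 0.1469)–(1.3695, 0, 0.1469)  len=0.3511
  (v3,v7,v8) [+-+] → (1.23515, 0.32436, 0.1469)–(0.9684, 0.9684, 0.1469)  len=0.6971
  (v7,v11,v8) [--+] → (0.64404, 1.10275, 0.1469)–(0.9684, 0.9684, 0.1469)  len=0.3511
  (v8,v11,v12) [+-+] → (0.64404, 1.10275, 0.1469)–(0, 1.3695, 0.1469)  len=0.6971
  (v11,v15,v12) [--+] → (-0.32436, 1.23515, 0.1469)–(0, 1.3695, 0.1469)  len=0.3511
  (v12,v15,v16) [+-+] → (-0.32436, 1.23515, 0.1469)–(-0.9684, 0.9684, 0.1469)  len=0.6971
  (v15,v19,v16) [--+] → (-1.10275, 0.64404, 0.1469)–(-0.9684, 0.9684, 0.1469)  len=0.3511
  (v16,v19,v20) [+-+] → (-1.10275, 0.64404, 0.1469)–(-1.3695, 0, 0.1469)  len=0.6971
  (v19,v23,v20) [--+] → (-1.23515, -0.32436, 0.1469)–(-1.3695, 0, 0.1469)  len=0.3511
  (v20,v23,v24) [+-+] → (-1.23515, -0.32436, 0.1469)–(-0.9684, -0.9684, 0.1469)  len=0.6971
  (v23,v27,v24) [--+] → (-0.64404, -1.10275, 0.1469)–(-0.9684, -0.9684, 0.1469)  len=0.3511
  (v24,v27,v28) [+-+] → (-0.64404, -1.10275, 0.1469)–(0, -1.3695, 0.1469)  len=0.6971
  (v27,v31,v28) [--+] → (0.32436, -1.23515, 0.1469)–(0, -1.3695, 0.1469)  len=0.3511
  (v28,v31,v32) [+-+] → (0.32436, -1.23515, 0.1469)–(0.9684, -0.9684, 0.1469)  len=0.6971
  (v31,v2,v32) [--+] → (1.10275, -0.64404, 0.1469)–(0.9684, -0.9684, 0.1469)  len=0.3511
  (v32,v2,v3) [+-+] → (1.10275, -0.64404, 0.1469)–(1.3695, 0, 0.1469)  len=0.6971

Chained into 1 loop(s):
  loop 1: 16 segments, perimeter = 8.3854
Total perimeter = 8.385

loops=1 perimeter=8.385


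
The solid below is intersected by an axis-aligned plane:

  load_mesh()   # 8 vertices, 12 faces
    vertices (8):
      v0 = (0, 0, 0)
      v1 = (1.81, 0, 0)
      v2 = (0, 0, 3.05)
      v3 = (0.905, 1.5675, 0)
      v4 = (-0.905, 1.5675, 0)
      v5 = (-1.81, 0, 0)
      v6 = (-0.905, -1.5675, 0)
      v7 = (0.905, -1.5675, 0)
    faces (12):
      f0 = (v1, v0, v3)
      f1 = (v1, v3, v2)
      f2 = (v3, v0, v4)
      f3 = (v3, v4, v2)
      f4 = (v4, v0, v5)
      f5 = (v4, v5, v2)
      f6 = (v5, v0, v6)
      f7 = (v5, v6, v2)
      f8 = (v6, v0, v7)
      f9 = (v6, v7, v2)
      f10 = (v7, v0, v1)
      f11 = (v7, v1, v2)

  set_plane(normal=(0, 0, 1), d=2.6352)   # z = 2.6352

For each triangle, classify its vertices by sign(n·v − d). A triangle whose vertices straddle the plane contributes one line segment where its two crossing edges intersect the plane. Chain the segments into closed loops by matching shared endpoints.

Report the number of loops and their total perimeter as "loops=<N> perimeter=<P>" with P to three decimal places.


Straddling triangles (6 of 12):
  (v1,v3,v2) [--+] → (0.12308, 0.21318, 2.6352)–(0.24616, 0, 2.6352)  len=0.2462
  (v3,v4,v2) [--+] → (-0.12308, 0.21318, 2.6352)–(0.12308, 0.21318, 2.6352)  len=0.2462
  (v4,v5,v2) [--+] → (-0.24616, 0, 2.6352)–(-0.12308, 0.21318, 2.6352)  len=0.2462
  (v5,v6,v2) [--+] → (-0.12308, -0.21318, 2.6352)–(-0.24616, 0, 2.6352)  len=0.2462
  (v6,v7,v2) [--+] → (0.12308, -0.21318, 2.6352)–(-0.12308, -0.21318, 2.6352)  len=0.2462
  (v7,v1,v2) [--+] → (0.24616, 0, 2.6352)–(0.12308, -0.21318, 2.6352)  len=0.2462

Chained into 1 loop(s):
  loop 1: 6 segments, perimeter = 1.4770
Total perimeter = 1.477

loops=1 perimeter=1.477


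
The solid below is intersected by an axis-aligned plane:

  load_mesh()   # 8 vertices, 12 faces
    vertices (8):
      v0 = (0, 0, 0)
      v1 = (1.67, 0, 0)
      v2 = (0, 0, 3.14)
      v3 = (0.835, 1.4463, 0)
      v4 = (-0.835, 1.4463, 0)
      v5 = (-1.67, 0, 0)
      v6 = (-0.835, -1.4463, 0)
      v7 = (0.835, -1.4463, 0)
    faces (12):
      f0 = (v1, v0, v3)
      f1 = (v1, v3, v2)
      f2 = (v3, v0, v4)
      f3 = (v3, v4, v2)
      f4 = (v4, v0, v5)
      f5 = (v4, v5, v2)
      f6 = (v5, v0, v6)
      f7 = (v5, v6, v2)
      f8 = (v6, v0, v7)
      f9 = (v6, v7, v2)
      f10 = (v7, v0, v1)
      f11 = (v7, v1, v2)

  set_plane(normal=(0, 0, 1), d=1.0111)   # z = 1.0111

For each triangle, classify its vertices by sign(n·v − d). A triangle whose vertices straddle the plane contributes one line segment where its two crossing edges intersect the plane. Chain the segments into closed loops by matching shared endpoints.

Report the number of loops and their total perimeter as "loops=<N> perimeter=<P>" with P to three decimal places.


loops=1 perimeter=6.794

Straddling triangles (6 of 12):
  (v1,v3,v2) [--+] → (0.566125, 0.980582, 1.0111)–(1.13225, 0, 1.0111)  len=1.1323
  (v3,v4,v2) [--+] → (-0.566125, 0.980582, 1.0111)–(0.566125, 0.980582, 1.0111)  len=1.1322
  (v4,v5,v2) [--+] → (-1.13225, 0, 1.0111)–(-0.566125, 0.980582, 1.0111)  len=1.1323
  (v5,v6,v2) [--+] → (-0.566125, -0.980582, 1.0111)–(-1.13225, 0, 1.0111)  len=1.1323
  (v6,v7,v2) [--+] → (0.566125, -0.980582, 1.0111)–(-0.566125, -0.980582, 1.0111)  len=1.1322
  (v7,v1,v2) [--+] → (1.13225, 0, 1.0111)–(0.566125, -0.980582, 1.0111)  len=1.1323

Chained into 1 loop(s):
  loop 1: 6 segments, perimeter = 6.7936
Total perimeter = 6.794


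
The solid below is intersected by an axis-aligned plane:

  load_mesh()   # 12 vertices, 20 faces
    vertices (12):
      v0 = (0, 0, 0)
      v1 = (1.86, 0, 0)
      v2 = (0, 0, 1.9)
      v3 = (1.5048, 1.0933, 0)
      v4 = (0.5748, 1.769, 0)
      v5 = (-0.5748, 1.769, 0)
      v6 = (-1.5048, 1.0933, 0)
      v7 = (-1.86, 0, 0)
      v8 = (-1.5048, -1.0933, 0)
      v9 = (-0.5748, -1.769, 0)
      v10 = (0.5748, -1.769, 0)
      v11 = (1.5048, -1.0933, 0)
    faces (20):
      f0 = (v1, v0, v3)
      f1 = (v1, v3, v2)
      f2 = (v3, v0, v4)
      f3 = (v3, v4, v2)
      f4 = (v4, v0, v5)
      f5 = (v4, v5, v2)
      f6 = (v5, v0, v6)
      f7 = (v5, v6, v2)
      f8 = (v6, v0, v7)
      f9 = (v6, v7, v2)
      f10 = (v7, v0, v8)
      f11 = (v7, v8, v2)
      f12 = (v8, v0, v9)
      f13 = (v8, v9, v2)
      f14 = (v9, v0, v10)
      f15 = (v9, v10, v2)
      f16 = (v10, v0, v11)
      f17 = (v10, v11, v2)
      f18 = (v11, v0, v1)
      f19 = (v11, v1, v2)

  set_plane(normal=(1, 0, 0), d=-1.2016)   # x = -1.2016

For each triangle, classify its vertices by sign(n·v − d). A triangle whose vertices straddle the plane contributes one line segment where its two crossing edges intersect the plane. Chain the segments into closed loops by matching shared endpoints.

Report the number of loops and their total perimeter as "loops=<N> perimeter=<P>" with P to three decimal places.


loops=1 perimeter=5.634

Straddling triangles (8 of 20):
  (v5,v0,v6) [++-] → (-1.2016, 0.873013, 0)–(-1.2016, 1.31359, 0)  len=0.4406
  (v5,v6,v2) [+-+] → (-1.2016, 1.31359, 0)–(-1.2016, 0.873013, 0.382828)  len=0.5837
  (v6,v0,v7) [-+-] → (-1.2016, 0.873013, 0)–(-1.2016, 0, 0)  len=0.8730
  (v6,v7,v2) [--+] → (-1.2016, 0, 0.672559)–(-1.2016, 0.873013, 0.382828)  len=0.9198
  (v7,v0,v8) [-+-] → (-1.2016, 0, 0)–(-1.2016, -0.873013, 0)  len=0.8730
  (v7,v8,v2) [--+] → (-1.2016, -0.873013, 0.382828)–(-1.2016, 0, 0.672559)  len=0.9198
  (v8,v0,v9) [-++] → (-1.2016, -0.873013, 0)–(-1.2016, -1.31359, 0)  len=0.4406
  (v8,v9,v2) [-++] → (-1.2016, -1.31359, 0)–(-1.2016, -0.873013, 0.382828)  len=0.5837

Chained into 1 loop(s):
  loop 1: 8 segments, perimeter = 5.6342
Total perimeter = 5.634


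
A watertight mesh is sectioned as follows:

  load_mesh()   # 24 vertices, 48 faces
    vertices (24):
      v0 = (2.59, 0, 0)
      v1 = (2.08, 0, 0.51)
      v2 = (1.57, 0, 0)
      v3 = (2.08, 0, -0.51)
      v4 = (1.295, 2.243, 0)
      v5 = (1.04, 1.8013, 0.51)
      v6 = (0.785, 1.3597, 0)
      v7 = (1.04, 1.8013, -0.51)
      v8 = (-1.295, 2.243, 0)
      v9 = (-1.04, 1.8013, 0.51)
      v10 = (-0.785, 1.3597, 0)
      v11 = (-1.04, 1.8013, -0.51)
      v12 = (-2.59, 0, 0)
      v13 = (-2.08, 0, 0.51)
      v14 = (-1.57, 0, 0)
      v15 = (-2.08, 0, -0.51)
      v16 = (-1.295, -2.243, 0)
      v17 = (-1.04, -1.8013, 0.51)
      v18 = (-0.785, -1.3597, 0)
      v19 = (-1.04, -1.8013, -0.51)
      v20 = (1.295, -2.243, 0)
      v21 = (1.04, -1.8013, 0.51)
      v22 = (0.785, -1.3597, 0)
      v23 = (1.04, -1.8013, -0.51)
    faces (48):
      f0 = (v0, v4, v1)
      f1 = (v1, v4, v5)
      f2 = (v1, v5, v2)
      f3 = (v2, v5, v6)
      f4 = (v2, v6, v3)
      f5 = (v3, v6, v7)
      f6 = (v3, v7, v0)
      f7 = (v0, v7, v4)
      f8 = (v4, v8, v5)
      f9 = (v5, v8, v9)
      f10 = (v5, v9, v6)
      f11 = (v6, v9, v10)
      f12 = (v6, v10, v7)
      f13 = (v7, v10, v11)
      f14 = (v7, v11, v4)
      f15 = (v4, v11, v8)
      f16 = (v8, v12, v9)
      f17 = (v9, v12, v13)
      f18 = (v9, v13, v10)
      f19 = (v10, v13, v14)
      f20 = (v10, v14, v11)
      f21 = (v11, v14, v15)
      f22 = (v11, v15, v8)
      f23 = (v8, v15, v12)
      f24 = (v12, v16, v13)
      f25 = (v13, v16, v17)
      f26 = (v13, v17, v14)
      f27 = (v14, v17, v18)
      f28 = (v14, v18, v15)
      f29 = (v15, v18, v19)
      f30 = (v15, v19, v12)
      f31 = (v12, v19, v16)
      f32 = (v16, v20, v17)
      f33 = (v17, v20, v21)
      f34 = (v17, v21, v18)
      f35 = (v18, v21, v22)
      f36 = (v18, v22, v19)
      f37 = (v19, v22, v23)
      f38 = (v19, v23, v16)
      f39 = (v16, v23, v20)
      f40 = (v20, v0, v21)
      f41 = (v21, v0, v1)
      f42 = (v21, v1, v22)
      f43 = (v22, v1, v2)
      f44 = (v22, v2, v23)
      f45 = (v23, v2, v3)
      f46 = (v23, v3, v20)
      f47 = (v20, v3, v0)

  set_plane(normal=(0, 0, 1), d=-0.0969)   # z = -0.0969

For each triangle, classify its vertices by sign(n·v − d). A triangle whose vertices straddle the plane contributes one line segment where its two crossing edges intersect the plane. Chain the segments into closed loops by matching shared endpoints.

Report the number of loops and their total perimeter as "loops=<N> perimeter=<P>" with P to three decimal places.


loops=2 perimeter=24.960

Straddling triangles (24 of 48):
  (v2,v6,v3) [++-] → (1.03105, 1.10136, -0.0969)–(1.6669, 0, -0.0969)  len=1.2717
  (v3,v6,v7) [-+-] → (1.03105, 1.10136, -0.0969)–(0.83345, 1.4436, -0.0969)  len=0.3952
  (v3,v7,v0) [--+] → (2.2955, 0.342247, -0.0969)–(2.4931, 0, -0.0969)  len=0.3952
  (v0,v7,v4) [+-+] → (2.2955, 0.342247, -0.0969)–(1.24655, 2.15908, -0.0969)  len=2.0979
  (v6,v10,v7) [++-] → (-0.43825, 1.4436, -0.0969)–(0.83345, 1.4436, -0.0969)  len=1.2717
  (v7,v10,v11) [-+-] → (-0.43825, 1.4436, -0.0969)–(-0.83345, 1.4436, -0.0969)  len=0.3952
  (v7,v11,v4) [--+] → (0.85135, 2.15908, -0.0969)–(1.24655, 2.15908, -0.0969)  len=0.3952
  (v4,v11,v8) [+-+] → (0.85135, 2.15908, -0.0969)–(-1.24655, 2.15908, -0.0969)  len=2.0979
  (v10,v14,v11) [++-] → (-1.4693, 0.342247, -0.0969)–(-0.83345, 1.4436, -0.0969)  len=1.2717
  (v11,v14,v15) [-+-] → (-1.4693, 0.342247, -0.0969)–(-1.6669, 0, -0.0969)  len=0.3952
  (v11,v15,v8) [--+] → (-1.44415, 1.81683, -0.0969)–(-1.24655, 2.15908, -0.0969)  len=0.3952
  (v8,v15,v12) [+-+] → (-1.44415, 1.81683, -0.0969)–(-2.4931, 0, -0.0969)  len=2.0979
  (v14,v18,v15) [++-] → (-1.03105, -1.10136, -0.0969)–(-1.6669, 0, -0.0969)  len=1.2717
  (v15,v18,v19) [-+-] → (-1.03105, -1.10136, -0.0969)–(-0.83345, -1.4436, -0.0969)  len=0.3952
  (v15,v19,v12) [--+] → (-2.2955, -0.342247, -0.0969)–(-2.4931, 0, -0.0969)  len=0.3952
  (v12,v19,v16) [+-+] → (-2.2955, -0.342247, -0.0969)–(-1.24655, -2.15908, -0.0969)  len=2.0979
  (v18,v22,v19) [++-] → (0.43825, -1.4436, -0.0969)–(-0.83345, -1.4436, -0.0969)  len=1.2717
  (v19,v22,v23) [-+-] → (0.43825, -1.4436, -0.0969)–(0.83345, -1.4436, -0.0969)  len=0.3952
  (v19,v23,v16) [--+] → (-0.85135, -2.15908, -0.0969)–(-1.24655, -2.15908, -0.0969)  len=0.3952
  (v16,v23,v20) [+-+] → (-0.85135, -2.15908, -0.0969)–(1.24655, -2.15908, -0.0969)  len=2.0979
  (v22,v2,v23) [++-] → (1.4693, -0.342247, -0.0969)–(0.83345, -1.4436, -0.0969)  len=1.2717
  (v23,v2,v3) [-+-] → (1.4693, -0.342247, -0.0969)–(1.6669, 0, -0.0969)  len=0.3952
  (v23,v3,v20) [--+] → (1.44415, -1.81683, -0.0969)–(1.24655, -2.15908, -0.0969)  len=0.3952
  (v20,v3,v0) [+-+] → (1.44415, -1.81683, -0.0969)–(2.4931, 0, -0.0969)  len=2.0979

Chained into 2 loop(s):
  loop 1: 12 segments, perimeter = 10.0015
  loop 2: 12 segments, perimeter = 14.9586
Total perimeter = 24.960


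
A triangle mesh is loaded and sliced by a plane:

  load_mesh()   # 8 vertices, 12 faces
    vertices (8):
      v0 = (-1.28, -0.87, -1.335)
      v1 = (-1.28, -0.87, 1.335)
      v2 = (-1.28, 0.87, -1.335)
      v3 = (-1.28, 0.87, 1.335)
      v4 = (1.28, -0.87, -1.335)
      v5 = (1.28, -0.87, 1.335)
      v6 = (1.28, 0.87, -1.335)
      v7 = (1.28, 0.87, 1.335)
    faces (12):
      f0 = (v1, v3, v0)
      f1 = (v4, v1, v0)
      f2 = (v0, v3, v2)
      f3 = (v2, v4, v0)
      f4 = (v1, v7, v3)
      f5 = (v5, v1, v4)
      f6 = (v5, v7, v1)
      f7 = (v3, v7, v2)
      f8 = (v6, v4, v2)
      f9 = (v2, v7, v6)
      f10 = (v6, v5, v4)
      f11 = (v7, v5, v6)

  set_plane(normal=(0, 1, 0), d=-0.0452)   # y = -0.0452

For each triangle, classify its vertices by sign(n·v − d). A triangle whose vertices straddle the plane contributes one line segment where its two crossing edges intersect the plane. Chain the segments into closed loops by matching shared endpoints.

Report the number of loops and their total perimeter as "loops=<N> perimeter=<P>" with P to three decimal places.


Straddling triangles (8 of 12):
  (v1,v3,v0) [-+-] → (-1.28, -0.0452, 1.335)–(-1.28, -0.0452, -0.0693586)  len=1.4044
  (v0,v3,v2) [-++] → (-1.28, -0.0452, -0.0693586)–(-1.28, -0.0452, -1.335)  len=1.2656
  (v2,v4,v0) [+--] → (0.0665011, -0.0452, -1.335)–(-1.28, -0.0452, -1.335)  len=1.3465
  (v1,v7,v3) [-++] → (-0.0665011, -0.0452, 1.335)–(-1.28, -0.0452, 1.335)  len=1.2135
  (v5,v7,v1) [-+-] → (1.28, -0.0452, 1.335)–(-0.0665011, -0.0452, 1.335)  len=1.3465
  (v6,v4,v2) [+-+] → (1.28, -0.0452, -1.335)–(0.0665011, -0.0452, -1.335)  len=1.2135
  (v6,v5,v4) [+--] → (1.28, -0.0452, 0.0693586)–(1.28, -0.0452, -1.335)  len=1.4044
  (v7,v5,v6) [+-+] → (1.28, -0.0452, 1.335)–(1.28, -0.0452, 0.0693586)  len=1.2656

Chained into 1 loop(s):
  loop 1: 8 segments, perimeter = 10.4600
Total perimeter = 10.460

loops=1 perimeter=10.460


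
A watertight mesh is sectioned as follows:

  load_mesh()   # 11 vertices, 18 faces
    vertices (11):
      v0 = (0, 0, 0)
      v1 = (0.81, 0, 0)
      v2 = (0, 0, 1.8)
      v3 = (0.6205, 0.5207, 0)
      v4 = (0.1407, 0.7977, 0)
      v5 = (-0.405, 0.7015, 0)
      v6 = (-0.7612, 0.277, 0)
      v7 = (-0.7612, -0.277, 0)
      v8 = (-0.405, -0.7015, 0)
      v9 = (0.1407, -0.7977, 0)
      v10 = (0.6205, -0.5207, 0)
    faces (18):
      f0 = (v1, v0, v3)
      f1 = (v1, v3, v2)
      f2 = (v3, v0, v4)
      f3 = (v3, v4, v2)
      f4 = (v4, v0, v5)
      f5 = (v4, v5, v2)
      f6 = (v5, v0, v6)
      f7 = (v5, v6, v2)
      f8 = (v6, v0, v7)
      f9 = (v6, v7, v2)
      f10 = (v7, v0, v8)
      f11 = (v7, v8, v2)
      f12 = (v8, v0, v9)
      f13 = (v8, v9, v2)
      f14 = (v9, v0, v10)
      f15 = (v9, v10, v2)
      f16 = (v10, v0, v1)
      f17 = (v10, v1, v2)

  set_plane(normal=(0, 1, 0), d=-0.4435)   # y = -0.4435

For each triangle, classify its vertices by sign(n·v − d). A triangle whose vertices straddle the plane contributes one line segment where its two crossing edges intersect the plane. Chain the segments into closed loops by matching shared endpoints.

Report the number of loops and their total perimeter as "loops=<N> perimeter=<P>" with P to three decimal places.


Straddling triangles (8 of 18):
  (v7,v0,v8) [++-] → (-0.256048, -0.4435, 0)–(-0.621489, -0.4435, 0)  len=0.3654
  (v7,v8,v2) [+-+] → (-0.621489, -0.4435, 0)–(-0.256048, -0.4435, 0.66201)  len=0.7562
  (v8,v0,v9) [-+-] → (-0.256048, -0.4435, 0)–(0.0782255, -0.4435, 0)  len=0.3343
  (v8,v9,v2) [--+] → (0.0782255, -0.4435, 0.799248)–(-0.256048, -0.4435, 0.66201)  len=0.3613
  (v9,v0,v10) [-+-] → (0.0782255, -0.4435, 0)–(0.528503, -0.4435, 0)  len=0.4503
  (v9,v10,v2) [--+] → (0.528503, -0.4435, 0.266872)–(0.0782255, -0.4435, 0.799248)  len=0.6973
  (v10,v0,v1) [-++] → (0.528503, -0.4435, 0)–(0.648596, -0.4435, 0)  len=0.1201
  (v10,v1,v2) [-++] → (0.648596, -0.4435, 0)–(0.528503, -0.4435, 0.266872)  len=0.2926

Chained into 1 loop(s):
  loop 1: 8 segments, perimeter = 3.3775
Total perimeter = 3.378

loops=1 perimeter=3.378


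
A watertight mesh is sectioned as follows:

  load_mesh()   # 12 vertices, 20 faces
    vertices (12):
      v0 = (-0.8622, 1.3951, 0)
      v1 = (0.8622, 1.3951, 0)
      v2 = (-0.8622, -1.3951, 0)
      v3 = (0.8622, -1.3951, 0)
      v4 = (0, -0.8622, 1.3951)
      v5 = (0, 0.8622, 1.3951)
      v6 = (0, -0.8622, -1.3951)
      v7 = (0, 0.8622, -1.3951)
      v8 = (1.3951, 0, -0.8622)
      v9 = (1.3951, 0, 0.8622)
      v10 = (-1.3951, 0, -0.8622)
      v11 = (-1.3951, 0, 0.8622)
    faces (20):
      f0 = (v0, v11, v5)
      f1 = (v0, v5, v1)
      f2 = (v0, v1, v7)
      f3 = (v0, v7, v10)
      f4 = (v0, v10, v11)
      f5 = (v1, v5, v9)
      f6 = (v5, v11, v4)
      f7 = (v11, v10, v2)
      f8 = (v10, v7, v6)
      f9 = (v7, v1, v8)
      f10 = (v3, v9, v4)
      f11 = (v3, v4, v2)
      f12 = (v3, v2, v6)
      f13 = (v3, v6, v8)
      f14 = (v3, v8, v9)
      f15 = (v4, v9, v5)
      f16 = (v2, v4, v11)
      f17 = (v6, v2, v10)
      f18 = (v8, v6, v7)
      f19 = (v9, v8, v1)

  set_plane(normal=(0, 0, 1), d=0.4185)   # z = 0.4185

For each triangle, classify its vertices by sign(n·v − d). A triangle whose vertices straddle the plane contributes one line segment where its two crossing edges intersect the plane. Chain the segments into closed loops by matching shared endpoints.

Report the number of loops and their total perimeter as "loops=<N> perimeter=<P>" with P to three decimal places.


Straddling triangles (10 of 20):
  (v0,v11,v5) [-++] → (-1.12086, 0.717938, 0.4185)–(-0.603559, 1.23524, 0.4185)  len=0.7316
  (v0,v5,v1) [-+-] → (-0.603559, 1.23524, 0.4185)–(0.603559, 1.23524, 0.4185)  len=1.2071
  (v0,v10,v11) [--+] → (-1.3951, 0, 0.4185)–(-1.12086, 0.717938, 0.4185)  len=0.7685
  (v1,v5,v9) [-++] → (0.603559, 1.23524, 0.4185)–(1.12086, 0.717938, 0.4185)  len=0.7316
  (v11,v10,v2) [+--] → (-1.3951, 0, 0.4185)–(-1.12086, -0.717938, 0.4185)  len=0.7685
  (v3,v9,v4) [-++] → (1.12086, -0.717938, 0.4185)–(0.603559, -1.23524, 0.4185)  len=0.7316
  (v3,v4,v2) [-+-] → (0.603559, -1.23524, 0.4185)–(-0.603559, -1.23524, 0.4185)  len=1.2071
  (v3,v8,v9) [--+] → (1.3951, 0, 0.4185)–(1.12086, -0.717938, 0.4185)  len=0.7685
  (v2,v4,v11) [-++] → (-0.603559, -1.23524, 0.4185)–(-1.12086, -0.717938, 0.4185)  len=0.7316
  (v9,v8,v1) [+--] → (1.3951, 0, 0.4185)–(1.12086, 0.717938, 0.4185)  len=0.7685

Chained into 1 loop(s):
  loop 1: 10 segments, perimeter = 8.4147
Total perimeter = 8.415

loops=1 perimeter=8.415


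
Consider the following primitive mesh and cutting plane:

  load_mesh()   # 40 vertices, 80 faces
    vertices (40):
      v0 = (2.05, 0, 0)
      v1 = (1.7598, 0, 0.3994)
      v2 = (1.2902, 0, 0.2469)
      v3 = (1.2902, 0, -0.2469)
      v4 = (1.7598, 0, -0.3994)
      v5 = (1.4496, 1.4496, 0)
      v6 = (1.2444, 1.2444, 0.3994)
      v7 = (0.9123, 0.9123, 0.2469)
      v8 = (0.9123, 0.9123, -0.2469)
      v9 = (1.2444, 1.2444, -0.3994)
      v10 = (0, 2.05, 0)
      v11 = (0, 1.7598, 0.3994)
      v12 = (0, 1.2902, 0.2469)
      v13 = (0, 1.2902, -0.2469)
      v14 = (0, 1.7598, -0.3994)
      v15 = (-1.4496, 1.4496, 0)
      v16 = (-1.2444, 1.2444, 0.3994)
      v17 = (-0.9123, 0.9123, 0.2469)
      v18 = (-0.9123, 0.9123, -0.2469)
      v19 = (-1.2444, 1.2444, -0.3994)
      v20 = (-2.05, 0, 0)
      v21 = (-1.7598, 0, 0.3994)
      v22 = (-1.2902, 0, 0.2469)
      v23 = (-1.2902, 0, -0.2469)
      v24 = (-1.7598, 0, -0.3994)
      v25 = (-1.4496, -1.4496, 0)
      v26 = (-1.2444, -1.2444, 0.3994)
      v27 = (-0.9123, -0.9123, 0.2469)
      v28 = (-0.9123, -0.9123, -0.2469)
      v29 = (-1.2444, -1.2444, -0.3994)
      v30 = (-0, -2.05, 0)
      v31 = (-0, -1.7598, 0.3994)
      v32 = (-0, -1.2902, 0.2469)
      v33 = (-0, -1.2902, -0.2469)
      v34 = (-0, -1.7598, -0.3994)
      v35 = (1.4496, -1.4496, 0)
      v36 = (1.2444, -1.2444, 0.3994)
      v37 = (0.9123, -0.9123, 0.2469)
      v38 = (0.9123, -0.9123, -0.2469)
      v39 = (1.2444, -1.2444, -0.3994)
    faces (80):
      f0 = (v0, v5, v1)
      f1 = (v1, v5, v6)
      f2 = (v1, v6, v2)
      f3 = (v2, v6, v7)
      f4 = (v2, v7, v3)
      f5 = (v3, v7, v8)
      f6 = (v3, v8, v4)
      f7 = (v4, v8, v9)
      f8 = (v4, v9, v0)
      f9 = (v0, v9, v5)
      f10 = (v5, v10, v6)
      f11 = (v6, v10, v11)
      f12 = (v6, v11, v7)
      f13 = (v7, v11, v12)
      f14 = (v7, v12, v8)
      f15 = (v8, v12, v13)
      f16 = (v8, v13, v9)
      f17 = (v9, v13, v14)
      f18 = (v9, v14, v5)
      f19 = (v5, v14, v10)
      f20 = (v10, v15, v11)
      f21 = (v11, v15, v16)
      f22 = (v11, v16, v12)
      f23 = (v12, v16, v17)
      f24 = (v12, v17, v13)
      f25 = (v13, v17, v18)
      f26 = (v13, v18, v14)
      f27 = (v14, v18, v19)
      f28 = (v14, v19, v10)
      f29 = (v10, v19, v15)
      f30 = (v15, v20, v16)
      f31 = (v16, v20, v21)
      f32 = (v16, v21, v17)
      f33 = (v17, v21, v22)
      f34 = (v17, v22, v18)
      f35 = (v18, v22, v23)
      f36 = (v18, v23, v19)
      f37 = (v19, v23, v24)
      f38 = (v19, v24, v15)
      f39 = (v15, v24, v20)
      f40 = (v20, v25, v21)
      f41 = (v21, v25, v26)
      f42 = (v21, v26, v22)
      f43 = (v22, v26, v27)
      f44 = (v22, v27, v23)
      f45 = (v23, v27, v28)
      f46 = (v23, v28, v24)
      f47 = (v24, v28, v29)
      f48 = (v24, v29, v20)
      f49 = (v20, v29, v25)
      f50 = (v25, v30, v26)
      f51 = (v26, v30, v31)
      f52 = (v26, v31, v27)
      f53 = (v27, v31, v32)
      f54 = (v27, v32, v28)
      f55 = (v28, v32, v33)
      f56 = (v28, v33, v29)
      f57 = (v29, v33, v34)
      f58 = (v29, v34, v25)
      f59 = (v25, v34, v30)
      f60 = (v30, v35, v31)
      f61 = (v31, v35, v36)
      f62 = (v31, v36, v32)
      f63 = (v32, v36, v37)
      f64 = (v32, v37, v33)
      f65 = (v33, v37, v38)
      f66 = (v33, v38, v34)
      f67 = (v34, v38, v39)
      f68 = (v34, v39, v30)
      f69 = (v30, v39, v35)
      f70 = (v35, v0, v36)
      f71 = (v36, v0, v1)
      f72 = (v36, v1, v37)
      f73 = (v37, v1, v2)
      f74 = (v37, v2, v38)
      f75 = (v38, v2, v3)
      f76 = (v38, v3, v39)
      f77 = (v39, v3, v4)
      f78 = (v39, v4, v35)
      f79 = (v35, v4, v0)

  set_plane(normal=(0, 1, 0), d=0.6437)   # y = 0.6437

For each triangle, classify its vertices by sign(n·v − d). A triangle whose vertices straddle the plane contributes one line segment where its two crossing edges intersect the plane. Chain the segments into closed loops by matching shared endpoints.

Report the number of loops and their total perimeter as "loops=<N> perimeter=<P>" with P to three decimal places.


Straddling triangles (20 of 80):
  (v0,v5,v1) [-+-] → (1.78339, 0.6437, 0)–(1.62205, 0.6437, 0.222045)  len=0.2745
  (v1,v5,v6) [-++] → (1.62205, 0.6437, 0.222045)–(1.4932, 0.6437, 0.3994)  len=0.2192
  (v1,v6,v2) [-+-] → (1.4932, 0.6437, 0.3994)–(1.26651, 0.6437, 0.325785)  len=0.2383
  (v2,v6,v7) [-++] → (1.26651, 0.6437, 0.325785)–(1.02356, 0.6437, 0.2469)  len=0.2554
  (v2,v7,v3) [-+-] → (1.02356, 0.6437, 0.2469)–(1.02356, 0.6437, 0.101515)  len=0.1454
  (v3,v7,v8) [-++] → (1.02356, 0.6437, 0.101515)–(1.02356, 0.6437, -0.2469)  len=0.3484
  (v3,v8,v4) [-+-] → (1.02356, 0.6437, -0.2469)–(1.16182, 0.6437, -0.291799)  len=0.1454
  (v4,v8,v9) [-++] → (1.16182, 0.6437, -0.291799)–(1.4932, 0.6437, -0.3994)  len=0.3484
  (v4,v9,v0) [-+-] → (1.4932, 0.6437, -0.3994)–(1.63328, 0.6437, -0.206601)  len=0.2383
  (v0,v9,v5) [-++] → (1.63328, 0.6437, -0.206601)–(1.78339, 0.6437, 0)  len=0.2554
  (v15,v20,v16) [+-+] → (-1.78339, 0.6437, 0)–(-1.63328, 0.6437, 0.206601)  len=0.2554
  (v16,v20,v21) [+--] → (-1.63328, 0.6437, 0.206601)–(-1.4932, 0.6437, 0.3994)  len=0.2383
  (v16,v21,v17) [+-+] → (-1.4932, 0.6437, 0.3994)–(-1.16182, 0.6437, 0.291799)  len=0.3484
  (v17,v21,v22) [+--] → (-1.16182, 0.6437, 0.291799)–(-1.02356, 0.6437, 0.2469)  len=0.1454
  (v17,v22,v18) [+-+] → (-1.02356, 0.6437, 0.2469)–(-1.02356, 0.6437, -0.101515)  len=0.3484
  (v18,v22,v23) [+--] → (-1.02356, 0.6437, -0.101515)–(-1.02356, 0.6437, -0.2469)  len=0.1454
  (v18,v23,v19) [+-+] → (-1.02356, 0.6437, -0.2469)–(-1.26651, 0.6437, -0.325785)  len=0.2554
  (v19,v23,v24) [+--] → (-1.26651, 0.6437, -0.325785)–(-1.4932, 0.6437, -0.3994)  len=0.2383
  (v19,v24,v15) [+-+] → (-1.4932, 0.6437, -0.3994)–(-1.62205, 0.6437, -0.222045)  len=0.2192
  (v15,v24,v20) [+--] → (-1.62205, 0.6437, -0.222045)–(-1.78339, 0.6437, 0)  len=0.2745

Chained into 2 loop(s):
  loop 1: 10 segments, perimeter = 2.4687
  loop 2: 10 segments, perimeter = 2.4687
Total perimeter = 4.937

loops=2 perimeter=4.937


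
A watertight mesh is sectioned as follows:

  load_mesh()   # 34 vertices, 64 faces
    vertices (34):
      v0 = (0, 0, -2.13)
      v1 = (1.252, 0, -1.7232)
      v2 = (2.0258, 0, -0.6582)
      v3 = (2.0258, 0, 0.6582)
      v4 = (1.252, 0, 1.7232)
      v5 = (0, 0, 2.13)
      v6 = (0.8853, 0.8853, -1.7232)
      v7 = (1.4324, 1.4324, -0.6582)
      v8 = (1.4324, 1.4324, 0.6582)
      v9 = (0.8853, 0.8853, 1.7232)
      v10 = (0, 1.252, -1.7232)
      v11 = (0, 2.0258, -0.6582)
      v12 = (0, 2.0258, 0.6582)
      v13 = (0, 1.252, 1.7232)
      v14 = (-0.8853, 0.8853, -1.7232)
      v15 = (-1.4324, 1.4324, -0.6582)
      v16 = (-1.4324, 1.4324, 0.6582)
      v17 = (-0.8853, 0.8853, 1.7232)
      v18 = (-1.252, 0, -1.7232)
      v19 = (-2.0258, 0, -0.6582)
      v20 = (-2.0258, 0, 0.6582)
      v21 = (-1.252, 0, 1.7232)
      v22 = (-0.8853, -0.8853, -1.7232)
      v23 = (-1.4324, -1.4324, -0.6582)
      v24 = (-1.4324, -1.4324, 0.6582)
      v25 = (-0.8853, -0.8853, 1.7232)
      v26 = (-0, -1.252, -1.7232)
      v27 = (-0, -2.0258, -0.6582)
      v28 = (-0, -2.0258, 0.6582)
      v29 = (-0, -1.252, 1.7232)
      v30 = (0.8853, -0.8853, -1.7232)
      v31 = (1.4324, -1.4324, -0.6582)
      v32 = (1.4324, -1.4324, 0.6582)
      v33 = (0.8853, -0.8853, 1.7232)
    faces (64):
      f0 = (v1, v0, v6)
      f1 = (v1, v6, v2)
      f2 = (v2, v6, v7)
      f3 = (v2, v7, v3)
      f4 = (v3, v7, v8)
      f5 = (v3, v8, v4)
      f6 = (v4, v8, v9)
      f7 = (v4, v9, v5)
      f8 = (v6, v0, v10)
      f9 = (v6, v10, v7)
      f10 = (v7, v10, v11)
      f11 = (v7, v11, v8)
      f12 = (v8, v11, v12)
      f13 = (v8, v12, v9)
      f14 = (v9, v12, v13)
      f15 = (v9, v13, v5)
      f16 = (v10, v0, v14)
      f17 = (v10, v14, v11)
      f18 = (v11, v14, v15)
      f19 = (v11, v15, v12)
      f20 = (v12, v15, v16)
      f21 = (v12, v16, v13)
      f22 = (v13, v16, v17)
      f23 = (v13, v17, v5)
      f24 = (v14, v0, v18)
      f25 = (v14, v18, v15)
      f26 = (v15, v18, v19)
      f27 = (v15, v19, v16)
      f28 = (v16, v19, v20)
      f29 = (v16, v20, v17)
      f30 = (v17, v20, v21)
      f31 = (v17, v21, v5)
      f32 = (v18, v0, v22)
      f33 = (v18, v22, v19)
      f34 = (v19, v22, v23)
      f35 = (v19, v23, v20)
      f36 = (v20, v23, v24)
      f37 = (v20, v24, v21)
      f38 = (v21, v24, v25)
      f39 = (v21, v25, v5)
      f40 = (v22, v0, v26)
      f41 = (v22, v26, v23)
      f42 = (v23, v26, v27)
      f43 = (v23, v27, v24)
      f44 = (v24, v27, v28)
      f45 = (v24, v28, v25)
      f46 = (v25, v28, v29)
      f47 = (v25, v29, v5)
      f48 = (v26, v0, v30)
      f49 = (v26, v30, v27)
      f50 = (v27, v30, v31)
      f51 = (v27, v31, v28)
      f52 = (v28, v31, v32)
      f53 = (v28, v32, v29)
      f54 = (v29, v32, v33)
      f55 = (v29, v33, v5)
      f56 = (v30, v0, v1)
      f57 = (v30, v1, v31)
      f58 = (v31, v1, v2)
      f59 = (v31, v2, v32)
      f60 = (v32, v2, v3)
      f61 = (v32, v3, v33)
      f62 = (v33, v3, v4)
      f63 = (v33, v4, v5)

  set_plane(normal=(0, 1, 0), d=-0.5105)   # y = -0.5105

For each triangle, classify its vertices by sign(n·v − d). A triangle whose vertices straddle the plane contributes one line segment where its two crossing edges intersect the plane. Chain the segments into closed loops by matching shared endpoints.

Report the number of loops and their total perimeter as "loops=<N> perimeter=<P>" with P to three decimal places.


loops=1 perimeter=12.188

Straddling triangles (20 of 64):
  (v18,v0,v22) [++-] → (-0.5105, -0.5105, -1.89542)–(-1.04055, -0.5105, -1.7232)  len=0.5573
  (v18,v22,v19) [+-+] → (-1.04055, -0.5105, -1.7232)–(-1.36814, -0.5105, -1.27232)  len=0.5573
  (v19,v22,v23) [+--] → (-1.36814, -0.5105, -1.27232)–(-1.81432, -0.5105, -0.6582)  len=0.7591
  (v19,v23,v20) [+-+] → (-1.81432, -0.5105, -0.6582)–(-1.81432, -0.5105, 0.189042)  len=0.8472
  (v20,v23,v24) [+--] → (-1.81432, -0.5105, 0.189042)–(-1.81432, -0.5105, 0.6582)  len=0.4692
  (v20,v24,v21) [+-+] → (-1.81432, -0.5105, 0.6582)–(-1.31629, -0.5105, 1.34364)  len=0.8473
  (v21,v24,v25) [+--] → (-1.31629, -0.5105, 1.34364)–(-1.04055, -0.5105, 1.7232)  len=0.4692
  (v21,v25,v5) [+-+] → (-1.04055, -0.5105, 1.7232)–(-0.5105, -0.5105, 1.89542)  len=0.5573
  (v22,v0,v26) [-+-] → (-0.5105, -0.5105, -1.89542)–(0, -0.5105, -1.96413)  len=0.5151
  (v25,v29,v5) [--+] → (0, -0.5105, 1.96413)–(-0.5105, -0.5105, 1.89542)  len=0.5151
  (v26,v0,v30) [-+-] → (0, -0.5105, -1.96413)–(0.5105, -0.5105, -1.89542)  len=0.5151
  (v29,v33,v5) [--+] → (0.5105, -0.5105, 1.89542)–(0, -0.5105, 1.96413)  len=0.5151
  (v30,v0,v1) [-++] → (0.5105, -0.5105, -1.89542)–(1.04055, -0.5105, -1.7232)  len=0.5573
  (v30,v1,v31) [-+-] → (1.04055, -0.5105, -1.7232)–(1.31629, -0.5105, -1.34364)  len=0.4692
  (v31,v1,v2) [-++] → (1.31629, -0.5105, -1.34364)–(1.81432, -0.5105, -0.6582)  len=0.8473
  (v31,v2,v32) [-+-] → (1.81432, -0.5105, -0.6582)–(1.81432, -0.5105, -0.189042)  len=0.4692
  (v32,v2,v3) [-++] → (1.81432, -0.5105, -0.189042)–(1.81432, -0.5105, 0.6582)  len=0.8472
  (v32,v3,v33) [-+-] → (1.81432, -0.5105, 0.6582)–(1.36814, -0.5105, 1.27232)  len=0.7591
  (v33,v3,v4) [-++] → (1.36814, -0.5105, 1.27232)–(1.04055, -0.5105, 1.7232)  len=0.5573
  (v33,v4,v5) [-++] → (1.04055, -0.5105, 1.7232)–(0.5105, -0.5105, 1.89542)  len=0.5573

Chained into 1 loop(s):
  loop 1: 20 segments, perimeter = 12.1882
Total perimeter = 12.188
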